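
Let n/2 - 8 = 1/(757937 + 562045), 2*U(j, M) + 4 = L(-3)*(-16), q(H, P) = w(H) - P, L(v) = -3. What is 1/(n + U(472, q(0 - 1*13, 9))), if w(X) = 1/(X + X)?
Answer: 659991/25079659 ≈ 0.026316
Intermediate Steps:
w(X) = 1/(2*X)
q(H, P) = 1/(2*H) - P
U(j, M) = 22 (U(j, M) = -2 + (-3*(-16))/2 = -2 + (½)*48 = -2 + 24 = 22)
n = 10559857/659991 (n = 16 + 2/(757937 + 562045) = 16 + 2/1319982 = 16 + 2*(1/1319982) = 16 + 1/659991 = 10559857/659991 ≈ 16.000)
1/(n + U(472, q(0 - 1*13, 9))) = 1/(10559857/659991 + 22) = 1/(25079659/659991) = 659991/25079659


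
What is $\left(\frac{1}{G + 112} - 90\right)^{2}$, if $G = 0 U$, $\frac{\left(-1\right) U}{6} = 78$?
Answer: $\frac{101586241}{12544} \approx 8098.4$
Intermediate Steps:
$U = -468$ ($U = \left(-6\right) 78 = -468$)
$G = 0$ ($G = 0 \left(-468\right) = 0$)
$\left(\frac{1}{G + 112} - 90\right)^{2} = \left(\frac{1}{0 + 112} - 90\right)^{2} = \left(\frac{1}{112} - 90\right)^{2} = \left(- \frac{10079}{112}\right)^{2} = \frac{101586241}{12544}$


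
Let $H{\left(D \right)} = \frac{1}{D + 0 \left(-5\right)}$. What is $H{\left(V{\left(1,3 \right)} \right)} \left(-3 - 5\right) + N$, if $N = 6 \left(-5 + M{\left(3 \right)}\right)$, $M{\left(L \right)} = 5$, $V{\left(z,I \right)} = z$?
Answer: $-8$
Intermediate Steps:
$H{\left(D \right)} = \frac{1}{D}$ ($H{\left(D \right)} = \frac{1}{D + 0} = \frac{1}{D}$)
$N = 0$ ($N = 6 \left(-5 + 5\right) = 6 \cdot 0 = 0$)
$H{\left(V{\left(1,3 \right)} \right)} \left(-3 - 5\right) + N = \frac{-3 - 5}{1} + 0 = 1 \left(-3 - 5\right) + 0 = 1 \left(-8\right) + 0 = -8 + 0 = -8$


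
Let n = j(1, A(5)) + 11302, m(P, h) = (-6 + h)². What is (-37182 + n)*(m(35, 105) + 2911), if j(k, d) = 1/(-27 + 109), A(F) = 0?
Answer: -13488442604/41 ≈ -3.2899e+8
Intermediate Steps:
j(k, d) = 1/82
n = 926765/82 (n = 1/82 + 11302 = 926765/82 ≈ 11302.)
(-37182 + n)*(m(35, 105) + 2911) = (-37182 + 926765/82)*((-6 + 105)² + 2911) = -2122159*(99² + 2911)/82 = -2122159*(9801 + 2911)/82 = -2122159/82*12712 = -13488442604/41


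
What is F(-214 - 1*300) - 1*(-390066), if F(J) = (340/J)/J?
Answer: 25763469319/66049 ≈ 3.9007e+5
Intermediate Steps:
F(J) = 340/J²
F(-214 - 1*300) - 1*(-390066) = 340/(-214 - 1*300)² - 1*(-390066) = 340/(-214 - 300)² + 390066 = 340/(-514)² + 390066 = 340*(1/264196) + 390066 = 85/66049 + 390066 = 25763469319/66049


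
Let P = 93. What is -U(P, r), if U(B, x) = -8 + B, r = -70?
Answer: -85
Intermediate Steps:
-U(P, r) = -(-8 + 93) = -1*85 = -85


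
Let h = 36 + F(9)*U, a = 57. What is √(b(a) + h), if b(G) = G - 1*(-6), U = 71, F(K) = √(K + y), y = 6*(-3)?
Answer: √(99 + 213*I) ≈ 12.921 + 8.2427*I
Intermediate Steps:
y = -18
F(K) = √(-18 + K) (F(K) = √(K - 18) = √(-18 + K))
b(G) = 6 + G (b(G) = G + 6 = 6 + G)
h = 36 + 213*I (h = 36 + √(-18 + 9)*71 = 36 + √(-9)*71 = 36 + (3*I)*71 = 36 + 213*I ≈ 36.0 + 213.0*I)
√(b(a) + h) = √((6 + 57) + (36 + 213*I)) = √(63 + (36 + 213*I)) = √(99 + 213*I)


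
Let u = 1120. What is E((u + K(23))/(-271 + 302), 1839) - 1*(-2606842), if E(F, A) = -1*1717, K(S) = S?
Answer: 2605125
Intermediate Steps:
E(F, A) = -1717
E((u + K(23))/(-271 + 302), 1839) - 1*(-2606842) = -1717 - 1*(-2606842) = -1717 + 2606842 = 2605125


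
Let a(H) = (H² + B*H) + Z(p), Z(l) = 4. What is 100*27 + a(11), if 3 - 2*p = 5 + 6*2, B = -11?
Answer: 2704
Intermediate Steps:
p = -7 (p = 3/2 - (5 + 6*2)/2 = 3/2 - (5 + 12)/2 = 3/2 - ½*17 = 3/2 - 17/2 = -7)
a(H) = 4 + H² - 11*H (a(H) = (H² - 11*H) + 4 = 4 + H² - 11*H)
100*27 + a(11) = 100*27 + (4 + 11² - 11*11) = 2700 + (4 + 121 - 121) = 2700 + 4 = 2704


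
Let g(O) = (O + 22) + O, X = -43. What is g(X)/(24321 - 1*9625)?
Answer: -8/1837 ≈ -0.0043549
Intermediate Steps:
g(O) = 22 + 2*O (g(O) = (22 + O) + O = 22 + 2*O)
g(X)/(24321 - 1*9625) = (22 + 2*(-43))/(24321 - 1*9625) = (22 - 86)/(24321 - 9625) = -64/14696 = -64*1/14696 = -8/1837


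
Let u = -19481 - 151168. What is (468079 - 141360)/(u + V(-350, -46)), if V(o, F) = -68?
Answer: -326719/170717 ≈ -1.9138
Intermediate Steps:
u = -170649
(468079 - 141360)/(u + V(-350, -46)) = (468079 - 141360)/(-170649 - 68) = 326719/(-170717) = 326719*(-1/170717) = -326719/170717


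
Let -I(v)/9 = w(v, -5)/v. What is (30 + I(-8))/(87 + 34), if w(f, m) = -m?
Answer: 285/968 ≈ 0.29442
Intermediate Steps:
I(v) = -45/v (I(v) = -9*(-1*(-5))/v = -45/v)
(30 + I(-8))/(87 + 34) = (30 - 45/(-8))/(87 + 34) = (30 - 45*(-1/8))/121 = (30 + 45/8)/121 = (1/121)*(285/8) = 285/968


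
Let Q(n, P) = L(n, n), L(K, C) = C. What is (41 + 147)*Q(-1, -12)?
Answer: -188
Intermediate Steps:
Q(n, P) = n
(41 + 147)*Q(-1, -12) = (41 + 147)*(-1) = 188*(-1) = -188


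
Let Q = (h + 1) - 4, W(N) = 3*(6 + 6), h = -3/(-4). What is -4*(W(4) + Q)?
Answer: -135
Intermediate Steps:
h = 3/4 (h = -3*(-1/4) = 3/4 ≈ 0.75000)
W(N) = 36 (W(N) = 3*12 = 36)
Q = -9/4 (Q = (3/4 + 1) - 4 = 7/4 - 4 = -9/4 ≈ -2.2500)
-4*(W(4) + Q) = -4*(36 - 9/4) = -4*135/4 = -135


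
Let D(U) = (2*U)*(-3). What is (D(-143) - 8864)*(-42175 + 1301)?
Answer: 327237244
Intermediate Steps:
D(U) = -6*U
(D(-143) - 8864)*(-42175 + 1301) = (-6*(-143) - 8864)*(-42175 + 1301) = (858 - 8864)*(-40874) = -8006*(-40874) = 327237244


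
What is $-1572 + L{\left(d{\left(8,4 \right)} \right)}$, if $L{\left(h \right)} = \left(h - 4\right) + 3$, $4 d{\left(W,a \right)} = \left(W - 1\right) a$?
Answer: $-1566$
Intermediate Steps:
$d{\left(W,a \right)} = \frac{a \left(-1 + W\right)}{4}$ ($d{\left(W,a \right)} = \frac{\left(W - 1\right) a}{4} = \frac{\left(-1 + W\right) a}{4} = \frac{a \left(-1 + W\right)}{4}$)
$L{\left(h \right)} = -1 + h$ ($L{\left(h \right)} = \left(-4 + h\right) + 3 = -1 + h$)
$-1572 + L{\left(d{\left(8,4 \right)} \right)} = -1572 - \left(1 - \left(-1 + 8\right)\right) = -1572 - \left(1 - 7\right) = -1572 + \left(-1 + 7\right) = -1572 + 6 = -1566$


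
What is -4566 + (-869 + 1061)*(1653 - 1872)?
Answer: -46614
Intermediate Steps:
-4566 + (-869 + 1061)*(1653 - 1872) = -4566 + 192*(-219) = -4566 - 42048 = -46614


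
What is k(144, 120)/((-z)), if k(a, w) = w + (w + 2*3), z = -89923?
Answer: 246/89923 ≈ 0.0027357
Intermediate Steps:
k(a, w) = 6 + 2*w (k(a, w) = w + (w + 6) = w + (6 + w) = 6 + 2*w)
k(144, 120)/((-z)) = (6 + 2*120)/((-1*(-89923))) = (6 + 240)/89923 = 246*(1/89923) = 246/89923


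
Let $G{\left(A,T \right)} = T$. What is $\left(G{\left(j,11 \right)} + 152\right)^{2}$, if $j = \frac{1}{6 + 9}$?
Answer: $26569$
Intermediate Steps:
$j = \frac{1}{15} \approx 0.066667$
$\left(G{\left(j,11 \right)} + 152\right)^{2} = \left(11 + 152\right)^{2} = 163^{2} = 26569$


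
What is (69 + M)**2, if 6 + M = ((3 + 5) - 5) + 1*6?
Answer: 5184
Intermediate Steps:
M = 3 (M = -6 + (((3 + 5) - 5) + 1*6) = -6 + ((8 - 5) + 6) = -6 + (3 + 6) = -6 + 9 = 3)
(69 + M)**2 = (69 + 3)**2 = 72**2 = 5184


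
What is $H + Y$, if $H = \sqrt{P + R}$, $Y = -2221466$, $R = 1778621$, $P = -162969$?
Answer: $-2221466 + 2 \sqrt{403913} \approx -2.2202 \cdot 10^{6}$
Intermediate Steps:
$H = 2 \sqrt{403913}$ ($H = \sqrt{-162969 + 1778621} = \sqrt{1615652} = 2 \sqrt{403913} \approx 1271.1$)
$H + Y = 2 \sqrt{403913} - 2221466 = -2221466 + 2 \sqrt{403913}$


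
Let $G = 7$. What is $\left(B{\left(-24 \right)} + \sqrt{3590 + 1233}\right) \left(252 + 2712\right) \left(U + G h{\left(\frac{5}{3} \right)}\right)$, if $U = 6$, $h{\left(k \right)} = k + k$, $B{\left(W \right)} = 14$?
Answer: $1217216 + 86944 \sqrt{4823} \approx 7.2553 \cdot 10^{6}$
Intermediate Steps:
$h{\left(k \right)} = 2 k$
$\left(B{\left(-24 \right)} + \sqrt{3590 + 1233}\right) \left(252 + 2712\right) \left(U + G h{\left(\frac{5}{3} \right)}\right) = \left(14 + \sqrt{3590 + 1233}\right) \left(252 + 2712\right) \left(6 + 7 \cdot 2 \cdot \frac{5}{3}\right) = \left(14 + \sqrt{4823}\right) 2964 \left(6 + 7 \cdot 2 \cdot 5 \cdot \frac{1}{3}\right) = \left(41496 + 2964 \sqrt{4823}\right) \left(6 + 7 \cdot 2 \cdot \frac{5}{3}\right) = \left(41496 + 2964 \sqrt{4823}\right) \left(6 + 7 \cdot \frac{10}{3}\right) = \left(41496 + 2964 \sqrt{4823}\right) \left(6 + \frac{70}{3}\right) = \left(41496 + 2964 \sqrt{4823}\right) \frac{88}{3} = 1217216 + 86944 \sqrt{4823}$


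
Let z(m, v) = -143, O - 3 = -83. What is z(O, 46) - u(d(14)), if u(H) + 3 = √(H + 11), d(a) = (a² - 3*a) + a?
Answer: -140 - √179 ≈ -153.38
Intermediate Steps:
O = -80 (O = 3 - 83 = -80)
d(a) = a² - 2*a
u(H) = -3 + √(11 + H) (u(H) = -3 + √(H + 11) = -3 + √(11 + H))
z(O, 46) - u(d(14)) = -143 - (-3 + √(11 + 14*(-2 + 14))) = -143 - (-3 + √(11 + 14*12)) = -143 - (-3 + √(11 + 168)) = -143 - (-3 + √179) = -143 + (3 - √179) = -140 - √179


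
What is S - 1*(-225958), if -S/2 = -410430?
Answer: 1046818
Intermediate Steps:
S = 820860 (S = -2*(-410430) = 820860)
S - 1*(-225958) = 820860 - 1*(-225958) = 820860 + 225958 = 1046818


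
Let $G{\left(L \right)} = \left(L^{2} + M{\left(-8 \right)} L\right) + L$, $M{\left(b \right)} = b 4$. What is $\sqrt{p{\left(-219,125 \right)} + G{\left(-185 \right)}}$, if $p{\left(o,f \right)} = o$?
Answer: $\sqrt{39741} \approx 199.35$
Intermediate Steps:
$M{\left(b \right)} = 4 b$
$G{\left(L \right)} = L^{2} - 31 L$ ($G{\left(L \right)} = \left(L^{2} + 4 \left(-8\right) L\right) + L = \left(L^{2} - 32 L\right) + L = L^{2} - 31 L$)
$\sqrt{p{\left(-219,125 \right)} + G{\left(-185 \right)}} = \sqrt{-219 - 185 \left(-31 - 185\right)} = \sqrt{-219 - -39960} = \sqrt{-219 + 39960} = \sqrt{39741}$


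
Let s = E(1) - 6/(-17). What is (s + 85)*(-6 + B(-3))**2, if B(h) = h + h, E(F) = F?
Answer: 211392/17 ≈ 12435.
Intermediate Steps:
B(h) = 2*h
s = 23/17 (s = 1 - 6/(-17) = 1 - 6*(-1/17) = 1 + 6/17 = 23/17 ≈ 1.3529)
(s + 85)*(-6 + B(-3))**2 = (23/17 + 85)*(-6 + 2*(-3))**2 = 1468*(-6 - 6)**2/17 = (1468/17)*(-12)**2 = (1468/17)*144 = 211392/17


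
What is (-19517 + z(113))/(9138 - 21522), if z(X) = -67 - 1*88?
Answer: 2459/1548 ≈ 1.5885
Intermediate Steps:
z(X) = -155 (z(X) = -67 - 88 = -155)
(-19517 + z(113))/(9138 - 21522) = (-19517 - 155)/(9138 - 21522) = -19672/(-12384) = -19672*(-1/12384) = 2459/1548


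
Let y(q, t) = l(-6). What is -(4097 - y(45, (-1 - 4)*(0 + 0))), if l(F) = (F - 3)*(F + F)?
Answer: -3989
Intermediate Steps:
l(F) = 2*F*(-3 + F) (l(F) = (-3 + F)*(2*F) = 2*F*(-3 + F))
y(q, t) = 108 (y(q, t) = 2*(-6)*(-3 - 6) = 2*(-6)*(-9) = 108)
-(4097 - y(45, (-1 - 4)*(0 + 0))) = -(4097 - 1*108) = -(4097 - 108) = -1*3989 = -3989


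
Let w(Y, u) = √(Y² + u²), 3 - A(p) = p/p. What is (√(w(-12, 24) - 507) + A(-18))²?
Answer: (2 + I*√3*√(169 - 4*√5))² ≈ -476.17 + 87.651*I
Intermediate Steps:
A(p) = 2 (A(p) = 3 - p/p = 3 - 1*1 = 3 - 1 = 2)
(√(w(-12, 24) - 507) + A(-18))² = (√(√((-12)² + 24²) - 507) + 2)² = (√(√(144 + 576) - 507) + 2)² = (√(√720 - 507) + 2)² = (√(12*√5 - 507) + 2)² = (√(-507 + 12*√5) + 2)² = (2 + √(-507 + 12*√5))²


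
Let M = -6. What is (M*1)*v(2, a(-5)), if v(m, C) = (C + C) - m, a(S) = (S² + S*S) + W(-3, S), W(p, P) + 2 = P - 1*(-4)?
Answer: -552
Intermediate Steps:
W(p, P) = 2 + P (W(p, P) = -2 + (P - 1*(-4)) = -2 + (P + 4) = -2 + (4 + P) = 2 + P)
a(S) = 2 + S + 2*S² (a(S) = (S² + S*S) + (2 + S) = (S² + S²) + (2 + S) = 2*S² + (2 + S) = 2 + S + 2*S²)
v(m, C) = -m + 2*C (v(m, C) = 2*C - m = -m + 2*C)
(M*1)*v(2, a(-5)) = (-6*1)*(-1*2 + 2*(2 - 5 + 2*(-5)²)) = -6*(-2 + 2*(2 - 5 + 2*25)) = -6*(-2 + 2*(2 - 5 + 50)) = -6*(-2 + 2*47) = -6*(-2 + 94) = -6*92 = -552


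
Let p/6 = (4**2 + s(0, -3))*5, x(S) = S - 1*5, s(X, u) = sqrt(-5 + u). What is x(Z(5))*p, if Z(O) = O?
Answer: 0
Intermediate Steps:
x(S) = -5 + S (x(S) = S - 5 = -5 + S)
p = 480 + 60*I*sqrt(2) (p = 6*((4**2 + sqrt(-5 - 3))*5) = 6*((16 + sqrt(-8))*5) = 6*((16 + 2*I*sqrt(2))*5) = 6*(80 + 10*I*sqrt(2)) = 480 + 60*I*sqrt(2) ≈ 480.0 + 84.853*I)
x(Z(5))*p = (-5 + 5)*(480 + 60*I*sqrt(2)) = 0*(480 + 60*I*sqrt(2)) = 0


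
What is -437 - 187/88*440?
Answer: -1372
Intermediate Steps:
-437 - 187/88*440 = -437 - 187*1/88*440 = -437 - 17/8*440 = -437 - 935 = -1372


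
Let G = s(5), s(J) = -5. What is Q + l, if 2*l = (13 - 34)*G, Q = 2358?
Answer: 4821/2 ≈ 2410.5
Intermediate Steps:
G = -5
l = 105/2 (l = ((13 - 34)*(-5))/2 = (-21*(-5))/2 = (1/2)*105 = 105/2 ≈ 52.500)
Q + l = 2358 + 105/2 = 4821/2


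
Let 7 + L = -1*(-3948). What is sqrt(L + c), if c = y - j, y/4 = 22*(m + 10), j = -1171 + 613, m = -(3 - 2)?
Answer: sqrt(5291) ≈ 72.739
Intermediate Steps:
m = -1 (m = -1*1 = -1)
L = 3941 (L = -7 - 1*(-3948) = -7 + 3948 = 3941)
j = -558
y = 792 (y = 4*(22*(-1 + 10)) = 4*(22*9) = 4*198 = 792)
c = 1350 (c = 792 - 1*(-558) = 792 + 558 = 1350)
sqrt(L + c) = sqrt(3941 + 1350) = sqrt(5291)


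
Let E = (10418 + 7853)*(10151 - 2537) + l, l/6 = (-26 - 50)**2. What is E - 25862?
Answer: 139124188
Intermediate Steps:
l = 34656 (l = 6*(-26 - 50)**2 = 6*(-76)**2 = 6*5776 = 34656)
E = 139150050 (E = (10418 + 7853)*(10151 - 2537) + 34656 = 18271*7614 + 34656 = 139115394 + 34656 = 139150050)
E - 25862 = 139150050 - 25862 = 139124188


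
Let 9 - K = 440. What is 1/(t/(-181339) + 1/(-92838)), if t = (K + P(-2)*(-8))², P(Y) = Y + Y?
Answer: -16835150082/14780083777 ≈ -1.1390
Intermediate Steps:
P(Y) = 2*Y
K = -431 (K = 9 - 1*440 = 9 - 440 = -431)
t = 159201 (t = (-431 + (2*(-2))*(-8))² = (-431 - 4*(-8))² = (-431 + 32)² = (-399)² = 159201)
1/(t/(-181339) + 1/(-92838)) = 1/(159201/(-181339) + 1/(-92838)) = 1/(159201*(-1/181339) - 1/92838) = 1/(-159201/181339 - 1/92838) = 1/(-14780083777/16835150082) = -16835150082/14780083777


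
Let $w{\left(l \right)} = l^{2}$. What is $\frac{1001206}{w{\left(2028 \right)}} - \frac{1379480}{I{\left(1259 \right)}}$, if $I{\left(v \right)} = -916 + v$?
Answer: $- \frac{2836579929331}{705342456} \approx -4021.6$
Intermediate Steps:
$\frac{1001206}{w{\left(2028 \right)}} - \frac{1379480}{I{\left(1259 \right)}} = \frac{1001206}{2028^{2}} - \frac{1379480}{-916 + 1259} = \frac{1001206}{4112784} - \frac{1379480}{343} = 1001206 \cdot \frac{1}{4112784} - \frac{1379480}{343} = \frac{500603}{2056392} - \frac{1379480}{343} = - \frac{2836579929331}{705342456}$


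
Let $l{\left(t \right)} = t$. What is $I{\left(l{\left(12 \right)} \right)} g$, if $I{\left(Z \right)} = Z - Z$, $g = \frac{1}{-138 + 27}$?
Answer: $0$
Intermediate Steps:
$g = - \frac{1}{111}$ ($g = \frac{1}{-111} = - \frac{1}{111} \approx -0.009009$)
$I{\left(Z \right)} = 0$
$I{\left(l{\left(12 \right)} \right)} g = 0 \left(- \frac{1}{111}\right) = 0$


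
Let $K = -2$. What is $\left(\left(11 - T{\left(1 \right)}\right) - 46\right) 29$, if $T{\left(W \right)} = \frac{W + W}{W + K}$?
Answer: $-957$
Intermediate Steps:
$T{\left(W \right)} = \frac{2 W}{-2 + W}$ ($T{\left(W \right)} = \frac{W + W}{W - 2} = \frac{2 W}{-2 + W}$)
$\left(\left(11 - T{\left(1 \right)}\right) - 46\right) 29 = \left(\left(11 - 2 \cdot 1 \frac{1}{-2 + 1}\right) - 46\right) 29 = \left(\left(11 - 2 \cdot 1 \frac{1}{-1}\right) - 46\right) 29 = \left(\left(11 - 2 \cdot 1 \left(-1\right)\right) - 46\right) 29 = \left(\left(11 - -2\right) - 46\right) 29 = \left(\left(11 + 2\right) - 46\right) 29 = \left(13 - 46\right) 29 = \left(-33\right) 29 = -957$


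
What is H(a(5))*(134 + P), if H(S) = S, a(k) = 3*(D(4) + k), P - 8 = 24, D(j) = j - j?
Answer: 2490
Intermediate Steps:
D(j) = 0
P = 32 (P = 8 + 24 = 32)
a(k) = 3*k (a(k) = 3*(0 + k) = 3*k)
H(a(5))*(134 + P) = (3*5)*(134 + 32) = 15*166 = 2490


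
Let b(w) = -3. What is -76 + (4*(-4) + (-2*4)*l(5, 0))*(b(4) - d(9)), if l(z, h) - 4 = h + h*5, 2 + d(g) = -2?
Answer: -124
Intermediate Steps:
d(g) = -4 (d(g) = -2 - 2 = -4)
l(z, h) = 4 + 6*h (l(z, h) = 4 + (h + h*5) = 4 + (h + 5*h) = 4 + 6*h)
-76 + (4*(-4) + (-2*4)*l(5, 0))*(b(4) - d(9)) = -76 + (4*(-4) + (-2*4)*(4 + 6*0))*(-3 - 1*(-4)) = -76 + (-16 - 8*(4 + 0))*(-3 + 4) = -76 + (-16 - 8*4)*1 = -76 + (-16 - 32)*1 = -76 - 48*1 = -76 - 48 = -124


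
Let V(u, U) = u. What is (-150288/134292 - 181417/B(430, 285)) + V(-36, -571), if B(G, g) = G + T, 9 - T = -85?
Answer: -72513137/189164 ≈ -383.33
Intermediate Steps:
T = 94 (T = 9 - 1*(-85) = 9 + 85 = 94)
B(G, g) = 94 + G (B(G, g) = G + 94 = 94 + G)
(-150288/134292 - 181417/B(430, 285)) + V(-36, -571) = (-150288/134292 - 181417/(94 + 430)) - 36 = (-150288*1/134292 - 181417/524) - 36 = (-404/361 - 181417*1/524) - 36 = (-404/361 - 181417/524) - 36 = -65703233/189164 - 36 = -72513137/189164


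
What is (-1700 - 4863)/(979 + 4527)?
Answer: -6563/5506 ≈ -1.1920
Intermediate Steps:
(-1700 - 4863)/(979 + 4527) = -6563/5506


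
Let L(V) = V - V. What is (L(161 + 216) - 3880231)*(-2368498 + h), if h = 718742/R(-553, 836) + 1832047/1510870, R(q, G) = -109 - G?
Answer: 525035558441275067663/57110886 ≈ 9.1933e+12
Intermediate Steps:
h = -43367777645/57110886 (h = 718742/(-109 - 1*836) + 1832047/1510870 = 718742/(-109 - 836) + 1832047*(1/1510870) = 718742/(-945) + 1832047/1510870 = 718742*(-1/945) + 1832047/1510870 = -718742/945 + 1832047/1510870 = -43367777645/57110886 ≈ -759.36)
L(V) = 0
(L(161 + 216) - 3880231)*(-2368498 + h) = (0 - 3880231)*(-2368498 - 43367777645/57110886) = -3880231*(-135310387046873/57110886) = 525035558441275067663/57110886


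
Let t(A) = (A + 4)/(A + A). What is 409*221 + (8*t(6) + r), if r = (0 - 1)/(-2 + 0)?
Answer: 542377/6 ≈ 90396.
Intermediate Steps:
t(A) = (4 + A)/(2*A) (t(A) = (4 + A)/((2*A)) = (4 + A)*(1/(2*A)) = (4 + A)/(2*A))
r = 1/2 (r = -1/(-2) = -1*(-1/2) = 1/2 ≈ 0.50000)
409*221 + (8*t(6) + r) = 409*221 + (8*((1/2)*(4 + 6)/6) + 1/2) = 90389 + (8*((1/2)*(1/6)*10) + 1/2) = 90389 + (8*(5/6) + 1/2) = 90389 + (20/3 + 1/2) = 90389 + 43/6 = 542377/6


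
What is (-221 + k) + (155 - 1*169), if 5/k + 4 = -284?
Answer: -67685/288 ≈ -235.02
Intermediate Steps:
k = -5/288 (k = 5/(-4 - 284) = 5/(-288) = 5*(-1/288) = -5/288 ≈ -0.017361)
(-221 + k) + (155 - 1*169) = (-221 - 5/288) + (155 - 1*169) = -63653/288 + (155 - 169) = -63653/288 - 14 = -67685/288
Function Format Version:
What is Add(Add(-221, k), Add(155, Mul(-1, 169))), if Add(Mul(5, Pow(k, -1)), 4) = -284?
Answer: Rational(-67685, 288) ≈ -235.02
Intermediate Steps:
k = Rational(-5, 288) (k = Mul(5, Pow(Add(-4, -284), -1)) = Mul(5, Pow(-288, -1)) = Mul(5, Rational(-1, 288)) = Rational(-5, 288) ≈ -0.017361)
Add(Add(-221, k), Add(155, Mul(-1, 169))) = Add(Add(-221, Rational(-5, 288)), Add(155, Mul(-1, 169))) = Add(Rational(-63653, 288), Add(155, -169)) = Add(Rational(-63653, 288), -14) = Rational(-67685, 288)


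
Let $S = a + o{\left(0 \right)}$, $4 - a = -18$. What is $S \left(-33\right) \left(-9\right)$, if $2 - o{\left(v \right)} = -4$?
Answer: $8316$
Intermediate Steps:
$a = 22$ ($a = 4 - -18 = 4 + 18 = 22$)
$o{\left(v \right)} = 6$ ($o{\left(v \right)} = 2 - -4 = 2 + 4 = 6$)
$S = 28$ ($S = 22 + 6 = 28$)
$S \left(-33\right) \left(-9\right) = 28 \left(-33\right) \left(-9\right) = \left(-924\right) \left(-9\right) = 8316$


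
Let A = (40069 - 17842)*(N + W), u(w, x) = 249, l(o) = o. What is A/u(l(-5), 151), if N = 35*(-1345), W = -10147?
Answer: -423957798/83 ≈ -5.1079e+6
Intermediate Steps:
N = -47075
A = -1271873394 (A = (40069 - 17842)*(-47075 - 10147) = 22227*(-57222) = -1271873394)
A/u(l(-5), 151) = -1271873394/249 = -1271873394*1/249 = -423957798/83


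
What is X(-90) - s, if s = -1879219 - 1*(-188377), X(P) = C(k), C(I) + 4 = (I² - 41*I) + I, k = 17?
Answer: 1690447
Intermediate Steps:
C(I) = -4 + I² - 40*I (C(I) = -4 + ((I² - 41*I) + I) = -4 + (I² - 40*I) = -4 + I² - 40*I)
X(P) = -395 (X(P) = -4 + 17² - 40*17 = -4 + 289 - 680 = -395)
s = -1690842 (s = -1879219 + 188377 = -1690842)
X(-90) - s = -395 - 1*(-1690842) = -395 + 1690842 = 1690447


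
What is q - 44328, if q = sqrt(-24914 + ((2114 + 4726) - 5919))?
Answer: -44328 + I*sqrt(23993) ≈ -44328.0 + 154.9*I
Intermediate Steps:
q = I*sqrt(23993) (q = sqrt(-24914 + (6840 - 5919)) = sqrt(-24914 + 921) = sqrt(-23993) = I*sqrt(23993) ≈ 154.9*I)
q - 44328 = I*sqrt(23993) - 44328 = -44328 + I*sqrt(23993)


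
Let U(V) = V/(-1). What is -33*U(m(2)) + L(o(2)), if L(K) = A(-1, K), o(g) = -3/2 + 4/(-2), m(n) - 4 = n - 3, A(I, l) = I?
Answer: 98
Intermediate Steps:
m(n) = 1 + n (m(n) = 4 + (n - 3) = 4 + (-3 + n) = 1 + n)
o(g) = -7/2 (o(g) = -3*½ + 4*(-½) = -3/2 - 2 = -7/2)
L(K) = -1
U(V) = -V (U(V) = V*(-1) = -V)
-33*U(m(2)) + L(o(2)) = -(-33)*(1 + 2) - 1 = -(-33)*3 - 1 = -33*(-3) - 1 = 99 - 1 = 98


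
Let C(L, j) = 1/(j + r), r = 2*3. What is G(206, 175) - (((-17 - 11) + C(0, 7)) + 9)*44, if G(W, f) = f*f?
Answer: 408949/13 ≈ 31458.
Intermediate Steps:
r = 6
G(W, f) = f²
C(L, j) = 1/(6 + j) (C(L, j) = 1/(j + 6) = 1/(6 + j))
G(206, 175) - (((-17 - 11) + C(0, 7)) + 9)*44 = 175² - (((-17 - 11) + 1/(6 + 7)) + 9)*44 = 30625 - ((-28 + 1/13) + 9)*44 = 30625 - (-363/13 + 9)*44 = 30625 - (-246)*44/13 = 30625 - 1*(-10824/13) = 30625 + 10824/13 = 408949/13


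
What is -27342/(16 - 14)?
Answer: -13671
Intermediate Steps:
-27342/(16 - 14) = -27342/2 = -558*49/2 = -13671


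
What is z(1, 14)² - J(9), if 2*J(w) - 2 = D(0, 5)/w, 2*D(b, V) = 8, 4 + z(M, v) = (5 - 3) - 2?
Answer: 133/9 ≈ 14.778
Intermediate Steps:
z(M, v) = -4 (z(M, v) = -4 + ((5 - 3) - 2) = -4 + (2 - 2) = -4 + 0 = -4)
D(b, V) = 4 (D(b, V) = (½)*8 = 4)
J(w) = 1 + 2/w (J(w) = 1 + (4/w)/2 = 1 + 2/w)
z(1, 14)² - J(9) = (-4)² - (2 + 9)/9 = 16 - 11/9 = 133/9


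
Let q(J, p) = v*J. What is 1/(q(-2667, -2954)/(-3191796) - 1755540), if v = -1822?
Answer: -531966/933888401519 ≈ -5.6962e-7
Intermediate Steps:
q(J, p) = -1822*J
1/(q(-2667, -2954)/(-3191796) - 1755540) = 1/(-1822*(-2667)/(-3191796) - 1755540) = 1/(4859274*(-1/3191796) - 1755540) = 1/(-809879/531966 - 1755540) = 1/(-933888401519/531966) = -531966/933888401519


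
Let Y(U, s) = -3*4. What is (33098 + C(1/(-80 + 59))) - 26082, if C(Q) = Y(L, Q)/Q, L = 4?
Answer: 7268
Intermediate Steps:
Y(U, s) = -12
C(Q) = -12/Q
(33098 + C(1/(-80 + 59))) - 26082 = (33098 - 12/(1/(-80 + 59))) - 26082 = (33098 - 12/(1/(-21))) - 26082 = (33098 - 12/(-1/21)) - 26082 = (33098 - 12*(-21)) - 26082 = (33098 + 252) - 26082 = 33350 - 26082 = 7268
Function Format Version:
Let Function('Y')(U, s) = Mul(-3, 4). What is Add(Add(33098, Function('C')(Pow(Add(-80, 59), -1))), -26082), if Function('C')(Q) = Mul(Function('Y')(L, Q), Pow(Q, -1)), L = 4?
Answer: 7268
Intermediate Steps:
Function('Y')(U, s) = -12
Function('C')(Q) = Mul(-12, Pow(Q, -1))
Add(Add(33098, Function('C')(Pow(Add(-80, 59), -1))), -26082) = Add(Add(33098, Mul(-12, Pow(Pow(Add(-80, 59), -1), -1))), -26082) = Add(Add(33098, Mul(-12, Pow(Pow(-21, -1), -1))), -26082) = Add(Add(33098, Mul(-12, Pow(Rational(-1, 21), -1))), -26082) = Add(Add(33098, Mul(-12, -21)), -26082) = Add(Add(33098, 252), -26082) = Add(33350, -26082) = 7268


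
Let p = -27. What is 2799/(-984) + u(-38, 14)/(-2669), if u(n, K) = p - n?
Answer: -2493785/875432 ≈ -2.8486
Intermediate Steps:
u(n, K) = -27 - n
2799/(-984) + u(-38, 14)/(-2669) = 2799/(-984) + (-27 - 1*(-38))/(-2669) = 2799*(-1/984) + (-27 + 38)*(-1/2669) = -933/328 + 11*(-1/2669) = -933/328 - 11/2669 = -2493785/875432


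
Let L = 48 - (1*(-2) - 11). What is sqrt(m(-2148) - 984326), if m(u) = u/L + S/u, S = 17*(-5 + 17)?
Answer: I*sqrt(117360044822037)/10919 ≈ 992.15*I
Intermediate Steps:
S = 204 (S = 17*12 = 204)
L = 61 (L = 48 - (-2 - 11) = 48 - 1*(-13) = 48 + 13 = 61)
m(u) = 204/u + u/61 (m(u) = u/61 + 204/u = 204/u + u/61)
sqrt(m(-2148) - 984326) = sqrt((204/(-2148) + (1/61)*(-2148)) - 984326) = sqrt((204*(-1/2148) - 2148/61) - 984326) = sqrt((-17/179 - 2148/61) - 984326) = sqrt(-385529/10919 - 984326) = sqrt(-10748241123/10919) = I*sqrt(117360044822037)/10919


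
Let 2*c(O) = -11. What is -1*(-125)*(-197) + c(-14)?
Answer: -49261/2 ≈ -24631.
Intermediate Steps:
c(O) = -11/2 (c(O) = (1/2)*(-11) = -11/2)
-1*(-125)*(-197) + c(-14) = -1*(-125)*(-197) - 11/2 = 125*(-197) - 11/2 = -24625 - 11/2 = -49261/2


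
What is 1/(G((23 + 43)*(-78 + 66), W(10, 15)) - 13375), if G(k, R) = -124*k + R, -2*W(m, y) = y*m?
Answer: 1/84758 ≈ 1.1798e-5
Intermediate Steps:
W(m, y) = -m*y/2 (W(m, y) = -y*m/2 = -m*y/2)
G(k, R) = R - 124*k
1/(G((23 + 43)*(-78 + 66), W(10, 15)) - 13375) = 1/((-1/2*10*15 - 124*(23 + 43)*(-78 + 66)) - 13375) = 1/((-75 - 8184*(-12)) - 13375) = 1/((-75 - 124*(-792)) - 13375) = 1/((-75 + 98208) - 13375) = 1/(98133 - 13375) = 1/84758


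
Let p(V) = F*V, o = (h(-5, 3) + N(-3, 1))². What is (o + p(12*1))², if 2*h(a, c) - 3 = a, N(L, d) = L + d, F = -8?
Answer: 7569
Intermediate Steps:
h(a, c) = 3/2 + a/2
o = 9 (o = ((3/2 + (½)*(-5)) + (-3 + 1))² = ((3/2 - 5/2) - 2)² = (-1 - 2)² = (-3)² = 9)
p(V) = -8*V
(o + p(12*1))² = (9 - 96)² = (-87)² = 7569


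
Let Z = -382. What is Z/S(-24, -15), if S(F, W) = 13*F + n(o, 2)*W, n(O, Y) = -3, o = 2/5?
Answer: 382/267 ≈ 1.4307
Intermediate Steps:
o = 2/5 (o = 2*(1/5) = 2/5 ≈ 0.40000)
S(F, W) = -3*W + 13*F (S(F, W) = 13*F - 3*W = -3*W + 13*F)
Z/S(-24, -15) = -382/(-3*(-15) + 13*(-24)) = -382/(45 - 312) = -382/(-267) = -382*(-1/267) = 382/267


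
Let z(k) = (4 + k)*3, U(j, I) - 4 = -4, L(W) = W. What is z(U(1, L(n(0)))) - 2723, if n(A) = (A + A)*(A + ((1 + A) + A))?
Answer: -2711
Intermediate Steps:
n(A) = 2*A*(1 + 3*A) (n(A) = (2*A)*(A + (1 + 2*A)) = (2*A)*(1 + 3*A) = 2*A*(1 + 3*A))
U(j, I) = 0 (U(j, I) = 4 - 4 = 0)
z(k) = 12 + 3*k
z(U(1, L(n(0)))) - 2723 = (12 + 3*0) - 2723 = (12 + 0) - 2723 = 12 - 2723 = -2711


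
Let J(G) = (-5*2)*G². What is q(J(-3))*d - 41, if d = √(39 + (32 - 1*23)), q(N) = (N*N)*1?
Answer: -41 + 32400*√3 ≈ 56077.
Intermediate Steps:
J(G) = -10*G²
q(N) = N² (q(N) = N²*1 = N²)
d = 4*√3 (d = √(39 + (32 - 23)) = √(39 + 9) = √48 = 4*√3 ≈ 6.9282)
q(J(-3))*d - 41 = (-10*(-3)²)²*(4*√3) - 41 = (-10*9)²*(4*√3) - 41 = (-90)²*(4*√3) - 41 = 8100*(4*√3) - 41 = 32400*√3 - 41 = -41 + 32400*√3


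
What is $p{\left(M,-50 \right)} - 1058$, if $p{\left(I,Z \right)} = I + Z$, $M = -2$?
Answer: $-1110$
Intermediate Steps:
$p{\left(M,-50 \right)} - 1058 = \left(-2 - 50\right) - 1058 = -52 - 1058 = -1110$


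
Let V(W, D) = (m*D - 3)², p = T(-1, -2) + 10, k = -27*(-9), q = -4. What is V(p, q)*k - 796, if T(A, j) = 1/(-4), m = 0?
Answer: 1391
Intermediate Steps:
T(A, j) = -¼
k = 243
p = 39/4 (p = -¼ + 10 = 39/4 ≈ 9.7500)
V(W, D) = 9 (V(W, D) = (0*D - 3)² = (0 - 3)² = (-3)² = 9)
V(p, q)*k - 796 = 9*243 - 796 = 2187 - 796 = 1391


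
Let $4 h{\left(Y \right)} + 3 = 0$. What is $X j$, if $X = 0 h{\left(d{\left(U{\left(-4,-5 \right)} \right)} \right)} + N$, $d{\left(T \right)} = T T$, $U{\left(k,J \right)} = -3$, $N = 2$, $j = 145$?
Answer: $290$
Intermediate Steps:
$d{\left(T \right)} = T^{2}$
$h{\left(Y \right)} = - \frac{3}{4}$ ($h{\left(Y \right)} = - \frac{3}{4} + \frac{1}{4} \cdot 0 = - \frac{3}{4} + 0 = - \frac{3}{4}$)
$X = 2$ ($X = 0 \left(- \frac{3}{4}\right) + 2 = 0 + 2 = 2$)
$X j = 2 \cdot 145 = 290$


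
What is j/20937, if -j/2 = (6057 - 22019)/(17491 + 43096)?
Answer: 31924/1268510019 ≈ 2.5167e-5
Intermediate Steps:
j = 31924/60587 (j = -2*(6057 - 22019)/(17491 + 43096) = -(-31924)/60587 = -2*(-15962/60587) = 31924/60587 ≈ 0.52691)
j/20937 = (31924/60587)/20937 = (31924/60587)*(1/20937) = 31924/1268510019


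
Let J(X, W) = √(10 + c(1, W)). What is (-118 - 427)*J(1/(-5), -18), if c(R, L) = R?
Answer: -545*√11 ≈ -1807.6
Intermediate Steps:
J(X, W) = √11 (J(X, W) = √(10 + 1) = √11)
(-118 - 427)*J(1/(-5), -18) = (-118 - 427)*√11 = -545*√11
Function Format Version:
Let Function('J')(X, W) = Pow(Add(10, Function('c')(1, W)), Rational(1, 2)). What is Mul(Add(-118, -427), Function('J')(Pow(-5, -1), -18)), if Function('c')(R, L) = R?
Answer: Mul(-545, Pow(11, Rational(1, 2))) ≈ -1807.6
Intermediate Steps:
Function('J')(X, W) = Pow(11, Rational(1, 2)) (Function('J')(X, W) = Pow(Add(10, 1), Rational(1, 2)) = Pow(11, Rational(1, 2)))
Mul(Add(-118, -427), Function('J')(Pow(-5, -1), -18)) = Mul(Add(-118, -427), Pow(11, Rational(1, 2))) = Mul(-545, Pow(11, Rational(1, 2)))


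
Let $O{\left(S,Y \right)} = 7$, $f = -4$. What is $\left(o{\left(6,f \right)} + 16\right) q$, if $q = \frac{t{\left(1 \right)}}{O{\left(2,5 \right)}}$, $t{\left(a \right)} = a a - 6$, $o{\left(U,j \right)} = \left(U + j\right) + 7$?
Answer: $- \frac{125}{7} \approx -17.857$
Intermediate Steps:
$o{\left(U,j \right)} = 7 + U + j$
$t{\left(a \right)} = -6 + a^{2}$ ($t{\left(a \right)} = a^{2} - 6 = -6 + a^{2}$)
$q = - \frac{5}{7}$ ($q = \frac{-6 + 1^{2}}{7} = \left(-6 + 1\right) \frac{1}{7} = \left(-5\right) \frac{1}{7} = - \frac{5}{7} \approx -0.71429$)
$\left(o{\left(6,f \right)} + 16\right) q = \left(\left(7 + 6 - 4\right) + 16\right) \left(- \frac{5}{7}\right) = \left(9 + 16\right) \left(- \frac{5}{7}\right) = 25 \left(- \frac{5}{7}\right) = - \frac{125}{7}$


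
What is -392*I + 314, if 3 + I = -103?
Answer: 41866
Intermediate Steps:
I = -106 (I = -3 - 103 = -106)
-392*I + 314 = -392*(-106) + 314 = 41552 + 314 = 41866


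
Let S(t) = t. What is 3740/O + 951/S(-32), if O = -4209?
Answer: -4122439/134688 ≈ -30.607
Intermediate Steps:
3740/O + 951/S(-32) = 3740/(-4209) + 951/(-32) = 3740*(-1/4209) + 951*(-1/32) = -3740/4209 - 951/32 = -4122439/134688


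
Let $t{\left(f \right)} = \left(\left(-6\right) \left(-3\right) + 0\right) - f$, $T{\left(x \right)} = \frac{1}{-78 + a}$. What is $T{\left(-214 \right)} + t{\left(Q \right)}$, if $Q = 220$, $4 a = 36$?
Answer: $- \frac{13939}{69} \approx -202.01$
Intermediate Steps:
$a = 9$ ($a = \frac{1}{4} \cdot 36 = 9$)
$T{\left(x \right)} = - \frac{1}{69}$ ($T{\left(x \right)} = \frac{1}{-78 + 9} = \frac{1}{-69} = - \frac{1}{69}$)
$t{\left(f \right)} = 18 - f$ ($t{\left(f \right)} = \left(18 + 0\right) - f = 18 - f$)
$T{\left(-214 \right)} + t{\left(Q \right)} = - \frac{1}{69} + \left(18 - 220\right) = - \frac{1}{69} - 202 = - \frac{13939}{69}$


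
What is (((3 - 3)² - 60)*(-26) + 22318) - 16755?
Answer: 7123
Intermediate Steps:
(((3 - 3)² - 60)*(-26) + 22318) - 16755 = ((0² - 60)*(-26) + 22318) - 16755 = ((0 - 60)*(-26) + 22318) - 16755 = (-60*(-26) + 22318) - 16755 = (1560 + 22318) - 16755 = 23878 - 16755 = 7123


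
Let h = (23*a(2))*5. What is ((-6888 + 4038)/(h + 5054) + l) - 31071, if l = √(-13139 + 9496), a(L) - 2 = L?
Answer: -28554724/919 + I*√3643 ≈ -31072.0 + 60.357*I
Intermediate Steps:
a(L) = 2 + L
h = 460 (h = (23*(2 + 2))*5 = (23*4)*5 = 92*5 = 460)
l = I*√3643 (l = √(-3643) = I*√3643 ≈ 60.357*I)
((-6888 + 4038)/(h + 5054) + l) - 31071 = ((-6888 + 4038)/(460 + 5054) + I*√3643) - 31071 = (-2850/5514 + I*√3643) - 31071 = (-2850*1/5514 + I*√3643) - 31071 = (-475/919 + I*√3643) - 31071 = -28554724/919 + I*√3643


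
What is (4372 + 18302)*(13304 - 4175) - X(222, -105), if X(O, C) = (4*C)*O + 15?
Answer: 207084171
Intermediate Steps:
X(O, C) = 15 + 4*C*O (X(O, C) = 4*C*O + 15 = 15 + 4*C*O)
(4372 + 18302)*(13304 - 4175) - X(222, -105) = (4372 + 18302)*(13304 - 4175) - (15 + 4*(-105)*222) = 22674*9129 - (15 - 93240) = 206990946 - 1*(-93225) = 206990946 + 93225 = 207084171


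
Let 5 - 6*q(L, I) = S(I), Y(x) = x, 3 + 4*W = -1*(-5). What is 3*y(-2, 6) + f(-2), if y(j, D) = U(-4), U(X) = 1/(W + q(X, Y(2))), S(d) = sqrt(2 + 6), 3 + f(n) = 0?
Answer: -3/7 + 9*sqrt(2)/14 ≈ 0.48057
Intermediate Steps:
W = 1/2 (W = -3/4 + (-1*(-5))/4 = -3/4 + (1/4)*5 = -3/4 + 5/4 = 1/2 ≈ 0.50000)
f(n) = -3 (f(n) = -3 + 0 = -3)
S(d) = 2*sqrt(2) (S(d) = sqrt(8) = 2*sqrt(2))
q(L, I) = 5/6 - sqrt(2)/3
U(X) = 1/(4/3 - sqrt(2)/3) (U(X) = 1/(1/2 + (5/6 - sqrt(2)/3)) = 1/(4/3 - sqrt(2)/3))
y(j, D) = 6/7 + 3*sqrt(2)/14
3*y(-2, 6) + f(-2) = 3*(6/7 + 3*sqrt(2)/14) - 3 = (18/7 + 9*sqrt(2)/14) - 3 = -3/7 + 9*sqrt(2)/14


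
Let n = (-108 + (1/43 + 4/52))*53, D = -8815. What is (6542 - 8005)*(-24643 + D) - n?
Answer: 27365717934/559 ≈ 4.8955e+7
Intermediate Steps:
n = -3196748/559 (n = (-108 + (1*(1/43) + 4*(1/52)))*53 = (-108 + (1/43 + 1/13))*53 = (-108 + 56/559)*53 = -60316/559*53 = -3196748/559 ≈ -5718.7)
(6542 - 8005)*(-24643 + D) - n = (6542 - 8005)*(-24643 - 8815) - 1*(-3196748/559) = -1463*(-33458) + 3196748/559 = 48949054 + 3196748/559 = 27365717934/559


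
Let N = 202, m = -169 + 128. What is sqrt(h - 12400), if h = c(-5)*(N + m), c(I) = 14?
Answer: I*sqrt(10146) ≈ 100.73*I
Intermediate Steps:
m = -41
h = 2254 (h = 14*(202 - 41) = 14*161 = 2254)
sqrt(h - 12400) = sqrt(2254 - 12400) = sqrt(-10146) = I*sqrt(10146)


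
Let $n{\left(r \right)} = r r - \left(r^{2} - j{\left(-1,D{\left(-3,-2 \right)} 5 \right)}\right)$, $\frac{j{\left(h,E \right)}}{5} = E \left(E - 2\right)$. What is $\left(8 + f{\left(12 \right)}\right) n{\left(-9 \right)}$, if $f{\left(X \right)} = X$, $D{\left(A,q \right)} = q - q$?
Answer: $0$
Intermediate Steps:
$D{\left(A,q \right)} = 0$
$j{\left(h,E \right)} = 5 E \left(-2 + E\right)$ ($j{\left(h,E \right)} = 5 E \left(E - 2\right) = 5 E \left(-2 + E\right)$)
$n{\left(r \right)} = 0$ ($n{\left(r \right)} = r r - \left(r^{2} - 5 \cdot 0 \cdot 5 \left(-2 + 0 \cdot 5\right)\right) = r^{2} + \left(5 \cdot 0 \left(-2 + 0\right) - r^{2}\right) = r^{2} + \left(5 \cdot 0 \left(-2\right) - r^{2}\right) = r^{2} + \left(0 - r^{2}\right) = r^{2} - r^{2} = 0$)
$\left(8 + f{\left(12 \right)}\right) n{\left(-9 \right)} = \left(8 + 12\right) 0 = 20 \cdot 0 = 0$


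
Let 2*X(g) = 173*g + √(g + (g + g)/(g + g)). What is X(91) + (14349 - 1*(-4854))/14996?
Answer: 118060217/14996 + √23 ≈ 7877.6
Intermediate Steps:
X(g) = √(1 + g)/2 + 173*g/2 (X(g) = (173*g + √(g + (g + g)/(g + g)))/2 = (173*g + √(g + (2*g)/((2*g))))/2 = (173*g + √(g + (2*g)*(1/(2*g))))/2 = (173*g + √(g + 1))/2 = (173*g + √(1 + g))/2 = (√(1 + g) + 173*g)/2 = √(1 + g)/2 + 173*g/2)
X(91) + (14349 - 1*(-4854))/14996 = (√(1 + 91)/2 + (173/2)*91) + (14349 - 1*(-4854))/14996 = (√92/2 + 15743/2) + (14349 + 4854)*(1/14996) = ((2*√23)/2 + 15743/2) + 19203*(1/14996) = (√23 + 15743/2) + 19203/14996 = (15743/2 + √23) + 19203/14996 = 118060217/14996 + √23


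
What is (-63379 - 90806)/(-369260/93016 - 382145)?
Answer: 717083598/1777298429 ≈ 0.40347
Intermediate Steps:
(-63379 - 90806)/(-369260/93016 - 382145) = -154185/(-369260*1/93016 - 382145) = -154185/(-92315/23254 - 382145) = -154185/(-8886492145/23254) = -154185*(-23254/8886492145) = 717083598/1777298429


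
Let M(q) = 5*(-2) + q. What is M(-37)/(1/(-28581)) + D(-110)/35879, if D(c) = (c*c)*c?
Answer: 48195180853/35879 ≈ 1.3433e+6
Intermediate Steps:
M(q) = -10 + q
D(c) = c³ (D(c) = c²*c = c³)
M(-37)/(1/(-28581)) + D(-110)/35879 = (-10 - 37)/(1/(-28581)) + (-110)³/35879 = -47/(-1/28581) - 1331000*1/35879 = -47*(-28581) - 1331000/35879 = 1343307 - 1331000/35879 = 48195180853/35879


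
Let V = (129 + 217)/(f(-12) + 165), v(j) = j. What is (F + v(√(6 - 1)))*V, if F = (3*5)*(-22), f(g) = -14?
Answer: -114180/151 + 346*√5/151 ≈ -751.04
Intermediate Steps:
V = 346/151 (V = (129 + 217)/(-14 + 165) = 346/151 ≈ 2.2914)
F = -330 (F = 15*(-22) = -330)
(F + v(√(6 - 1)))*V = (-330 + √(6 - 1))*(346/151) = (-330 + √5)*(346/151) = -114180/151 + 346*√5/151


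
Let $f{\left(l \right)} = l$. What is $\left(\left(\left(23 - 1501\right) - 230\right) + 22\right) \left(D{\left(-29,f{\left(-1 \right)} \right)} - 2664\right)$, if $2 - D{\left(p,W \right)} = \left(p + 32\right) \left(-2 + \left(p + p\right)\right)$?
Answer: $4184652$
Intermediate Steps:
$D{\left(p,W \right)} = 2 - \left(-2 + 2 p\right) \left(32 + p\right)$ ($D{\left(p,W \right)} = 2 - \left(p + 32\right) \left(-2 + \left(p + p\right)\right) = 2 - \left(32 + p\right) \left(-2 + 2 p\right) = 2 - \left(-2 + 2 p\right) \left(32 + p\right)$)
$\left(\left(\left(23 - 1501\right) - 230\right) + 22\right) \left(D{\left(-29,f{\left(-1 \right)} \right)} - 2664\right) = \left(\left(\left(23 - 1501\right) - 230\right) + 22\right) \left(\left(66 - -1798 - 2 \left(-29\right)^{2}\right) - 2664\right) = \left(\left(-1478 - 230\right) + 22\right) \left(\left(66 + 1798 - 1682\right) - 2664\right) = \left(-1708 + 22\right) \left(\left(66 + 1798 - 1682\right) - 2664\right) = - 1686 \left(182 - 2664\right) = \left(-1686\right) \left(-2482\right) = 4184652$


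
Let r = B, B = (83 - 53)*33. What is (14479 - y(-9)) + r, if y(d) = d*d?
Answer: 15388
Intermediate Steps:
B = 990 (B = 30*33 = 990)
y(d) = d²
r = 990
(14479 - y(-9)) + r = (14479 - 1*(-9)²) + 990 = (14479 - 1*81) + 990 = (14479 - 81) + 990 = 14398 + 990 = 15388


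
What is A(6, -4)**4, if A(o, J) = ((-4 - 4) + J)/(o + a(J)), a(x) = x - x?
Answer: 16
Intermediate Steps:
a(x) = 0
A(o, J) = (-8 + J)/o (A(o, J) = ((-4 - 4) + J)/(o + 0) = (-8 + J)/o)
A(6, -4)**4 = ((-8 - 4)/6)**4 = ((1/6)*(-12))**4 = (-2)**4 = 16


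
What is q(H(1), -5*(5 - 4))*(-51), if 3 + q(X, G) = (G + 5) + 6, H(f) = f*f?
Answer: -153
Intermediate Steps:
H(f) = f²
q(X, G) = 8 + G (q(X, G) = -3 + ((G + 5) + 6) = -3 + ((5 + G) + 6) = -3 + (11 + G) = 8 + G)
q(H(1), -5*(5 - 4))*(-51) = (8 - 5*(5 - 4))*(-51) = (8 - 5*1)*(-51) = (8 - 5)*(-51) = 3*(-51) = -153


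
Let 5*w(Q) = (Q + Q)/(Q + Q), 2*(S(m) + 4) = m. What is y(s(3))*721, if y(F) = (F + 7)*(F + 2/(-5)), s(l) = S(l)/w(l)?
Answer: 1023099/20 ≈ 51155.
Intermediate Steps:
S(m) = -4 + m/2
w(Q) = ⅕ (w(Q) = ((Q + Q)/(Q + Q))/5 = ((2*Q)/((2*Q)))/5 = ((2*Q)*(1/(2*Q)))/5 = (⅕)*1 = ⅕)
s(l) = -20 + 5*l/2 (s(l) = (-4 + l/2)/(⅕) = (-4 + l/2)*5 = -20 + 5*l/2)
y(F) = (7 + F)*(-⅖ + F) (y(F) = (7 + F)*(F + 2*(-⅕)) = (7 + F)*(F - ⅖) = (7 + F)*(-⅖ + F))
y(s(3))*721 = (-14/5 + (-20 + (5/2)*3)² + 33*(-20 + (5/2)*3)/5)*721 = (-14/5 + (-20 + 15/2)² + 33*(-20 + 15/2)/5)*721 = (-14/5 + (-25/2)² + (33/5)*(-25/2))*721 = (-14/5 + 625/4 - 165/2)*721 = (1419/20)*721 = 1023099/20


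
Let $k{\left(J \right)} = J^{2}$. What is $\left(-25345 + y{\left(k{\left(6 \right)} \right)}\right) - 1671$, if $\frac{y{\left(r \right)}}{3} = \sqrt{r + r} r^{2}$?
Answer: $-27016 + 23328 \sqrt{2} \approx 5974.8$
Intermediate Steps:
$y{\left(r \right)} = 3 \sqrt{2} r^{\frac{5}{2}}$ ($y{\left(r \right)} = 3 \sqrt{r + r} r^{2} = 3 \sqrt{2 r} r^{2} = 3 \sqrt{2} \sqrt{r} r^{2} = 3 \sqrt{2} r^{\frac{5}{2}}$)
$\left(-25345 + y{\left(k{\left(6 \right)} \right)}\right) - 1671 = \left(-25345 + 3 \sqrt{2} \left(6^{2}\right)^{\frac{5}{2}}\right) - 1671 = \left(-25345 + 3 \sqrt{2} \cdot 36^{\frac{5}{2}}\right) - 1671 = \left(-25345 + 3 \sqrt{2} \cdot 7776\right) - 1671 = \left(-25345 + 23328 \sqrt{2}\right) - 1671 = -27016 + 23328 \sqrt{2}$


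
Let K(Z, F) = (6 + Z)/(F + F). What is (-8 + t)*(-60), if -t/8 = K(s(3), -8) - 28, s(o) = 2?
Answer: -13200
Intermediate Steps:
K(Z, F) = (6 + Z)/(2*F) (K(Z, F) = (6 + Z)/((2*F)) = (6 + Z)*(1/(2*F)) = (6 + Z)/(2*F))
t = 228 (t = -8*((1/2)*(6 + 2)/(-8) - 28) = -8*((1/2)*(-1/8)*8 - 28) = -8*(-1/2 - 28) = -8*(-57/2) = 228)
(-8 + t)*(-60) = (-8 + 228)*(-60) = 220*(-60) = -13200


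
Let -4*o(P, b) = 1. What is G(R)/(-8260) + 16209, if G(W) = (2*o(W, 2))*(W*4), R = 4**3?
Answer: 33471617/2065 ≈ 16209.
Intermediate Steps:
R = 64
o(P, b) = -1/4 (o(P, b) = -1/4*1 = -1/4)
G(W) = -2*W (G(W) = (2*(-1/4))*(W*4) = -2*W)
G(R)/(-8260) + 16209 = -2*64/(-8260) + 16209 = -128*(-1/8260) + 16209 = 32/2065 + 16209 = 33471617/2065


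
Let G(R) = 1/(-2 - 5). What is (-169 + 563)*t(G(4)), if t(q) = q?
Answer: -394/7 ≈ -56.286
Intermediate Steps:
G(R) = -⅐ (G(R) = 1/(-7) = -⅐)
(-169 + 563)*t(G(4)) = (-169 + 563)*(-⅐) = 394*(-⅐) = -394/7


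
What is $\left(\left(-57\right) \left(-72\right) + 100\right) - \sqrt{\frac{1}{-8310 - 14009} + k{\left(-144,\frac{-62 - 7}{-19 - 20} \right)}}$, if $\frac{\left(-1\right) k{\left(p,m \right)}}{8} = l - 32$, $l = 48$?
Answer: $4204 - \frac{i \sqrt{63761655727}}{22319} \approx 4204.0 - 11.314 i$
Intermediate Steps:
$k{\left(p,m \right)} = -128$ ($k{\left(p,m \right)} = - 8 \left(48 - 32\right) = \left(-8\right) 16 = -128$)
$\left(\left(-57\right) \left(-72\right) + 100\right) - \sqrt{\frac{1}{-8310 - 14009} + k{\left(-144,\frac{-62 - 7}{-19 - 20} \right)}} = \left(\left(-57\right) \left(-72\right) + 100\right) - \sqrt{\frac{1}{-8310 - 14009} - 128} = \left(4104 + 100\right) - \sqrt{\frac{1}{-22319} - 128} = 4204 - \sqrt{- \frac{1}{22319} - 128} = 4204 - \sqrt{- \frac{2856833}{22319}} = 4204 - \frac{i \sqrt{63761655727}}{22319}$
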